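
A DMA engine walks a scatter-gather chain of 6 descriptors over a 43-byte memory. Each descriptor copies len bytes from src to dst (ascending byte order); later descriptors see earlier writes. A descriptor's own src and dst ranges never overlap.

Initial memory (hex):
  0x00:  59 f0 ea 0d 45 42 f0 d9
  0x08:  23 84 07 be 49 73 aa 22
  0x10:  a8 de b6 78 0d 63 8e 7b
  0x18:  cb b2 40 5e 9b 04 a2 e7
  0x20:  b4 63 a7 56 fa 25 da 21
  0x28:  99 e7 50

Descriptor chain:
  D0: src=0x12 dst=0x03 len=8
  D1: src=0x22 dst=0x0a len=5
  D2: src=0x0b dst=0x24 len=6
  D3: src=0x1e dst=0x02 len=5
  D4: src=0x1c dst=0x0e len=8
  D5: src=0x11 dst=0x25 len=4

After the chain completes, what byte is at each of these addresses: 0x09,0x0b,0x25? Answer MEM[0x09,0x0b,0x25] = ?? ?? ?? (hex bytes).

MEM[0x09,0x0b,0x25] = cb 56 e7

  after D0: wrote 8B at 0x03 = b6780d638e7bcbb2
  after D1: wrote 5B at 0x0a = a756fa25da
  after D2: wrote 6B at 0x24 = 56fa25da22a8
  after D3: wrote 5B at 0x02 = a2e7b463a7
  after D4: wrote 8B at 0x0e = 9b04a2e7b463a756
  after D5: wrote 4B at 0x25 = e7b463a7
query mem[0x09]=0xcb, mem[0x0b]=0x56, mem[0x25]=0xe7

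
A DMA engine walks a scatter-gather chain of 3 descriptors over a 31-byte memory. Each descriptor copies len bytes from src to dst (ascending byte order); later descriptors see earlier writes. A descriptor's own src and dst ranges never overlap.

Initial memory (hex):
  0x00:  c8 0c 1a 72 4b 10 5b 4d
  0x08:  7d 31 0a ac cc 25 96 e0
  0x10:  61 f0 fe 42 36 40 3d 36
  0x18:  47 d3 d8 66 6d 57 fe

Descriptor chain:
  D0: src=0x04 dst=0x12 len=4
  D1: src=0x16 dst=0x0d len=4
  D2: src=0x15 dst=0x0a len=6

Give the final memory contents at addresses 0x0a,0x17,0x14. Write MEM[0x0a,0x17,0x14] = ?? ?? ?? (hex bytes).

#0 dst[0x12+4] := {0x4b,0x10,0x5b,0x4d}
#1 dst[0x0d+4] := {0x3d,0x36,0x47,0xd3}
#2 dst[0x0a+6] := {0x4d,0x3d,0x36,0x47,0xd3,0xd8}
query mem[0x0a]=0x4d, mem[0x17]=0x36, mem[0x14]=0x5b

MEM[0x0a,0x17,0x14] = 4d 36 5b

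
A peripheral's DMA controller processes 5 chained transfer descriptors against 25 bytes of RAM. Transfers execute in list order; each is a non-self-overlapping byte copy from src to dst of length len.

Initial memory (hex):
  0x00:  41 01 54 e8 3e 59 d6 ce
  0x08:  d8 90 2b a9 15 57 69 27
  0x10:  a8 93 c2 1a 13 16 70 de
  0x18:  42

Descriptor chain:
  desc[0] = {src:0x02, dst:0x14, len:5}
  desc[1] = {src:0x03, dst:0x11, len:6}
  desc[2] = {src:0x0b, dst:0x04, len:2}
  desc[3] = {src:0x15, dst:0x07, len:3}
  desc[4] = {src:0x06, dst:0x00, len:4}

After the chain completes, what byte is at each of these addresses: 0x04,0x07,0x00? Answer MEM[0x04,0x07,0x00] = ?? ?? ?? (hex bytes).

  after D0: wrote 5B at 0x14 = 54e83e59d6
  after D1: wrote 6B at 0x11 = e83e59d6ced8
  after D2: wrote 2B at 0x04 = a915
  after D3: wrote 3B at 0x07 = ced859
  after D4: wrote 4B at 0x00 = d6ced859
query mem[0x04]=0xa9, mem[0x07]=0xce, mem[0x00]=0xd6

MEM[0x04,0x07,0x00] = a9 ce d6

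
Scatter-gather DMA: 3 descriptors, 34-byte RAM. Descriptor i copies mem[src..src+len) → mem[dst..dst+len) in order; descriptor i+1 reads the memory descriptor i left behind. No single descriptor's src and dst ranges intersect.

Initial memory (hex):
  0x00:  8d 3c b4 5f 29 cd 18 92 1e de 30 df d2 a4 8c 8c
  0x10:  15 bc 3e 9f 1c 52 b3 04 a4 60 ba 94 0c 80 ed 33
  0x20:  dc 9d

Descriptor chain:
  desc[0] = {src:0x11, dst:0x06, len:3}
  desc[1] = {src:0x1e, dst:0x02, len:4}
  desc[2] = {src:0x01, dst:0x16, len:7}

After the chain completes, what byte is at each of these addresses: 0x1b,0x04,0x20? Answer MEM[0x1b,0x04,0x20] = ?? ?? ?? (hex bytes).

MEM[0x1b,0x04,0x20] = bc dc dc

D0: mem[0x06..0x08] <- [bc 3e 9f]
D1: mem[0x02..0x05] <- [ed 33 dc 9d]
D2: mem[0x16..0x1c] <- [3c ed 33 dc 9d bc 3e]
query mem[0x1b]=0xbc, mem[0x04]=0xdc, mem[0x20]=0xdc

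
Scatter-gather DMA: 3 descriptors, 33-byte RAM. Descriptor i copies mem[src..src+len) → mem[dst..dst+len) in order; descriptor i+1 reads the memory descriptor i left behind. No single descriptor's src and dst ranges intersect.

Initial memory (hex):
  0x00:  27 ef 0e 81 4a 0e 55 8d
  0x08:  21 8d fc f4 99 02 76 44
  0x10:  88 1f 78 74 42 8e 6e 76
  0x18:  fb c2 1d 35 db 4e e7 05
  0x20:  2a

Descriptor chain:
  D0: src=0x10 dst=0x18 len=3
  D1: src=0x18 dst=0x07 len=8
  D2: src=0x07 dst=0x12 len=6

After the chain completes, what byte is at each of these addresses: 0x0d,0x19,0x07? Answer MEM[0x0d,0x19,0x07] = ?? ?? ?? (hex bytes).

[0] 0x10->0x18 len=3 : 88 1f 78
[1] 0x18->0x07 len=8 : 88 1f 78 35 db 4e e7 05
[2] 0x07->0x12 len=6 : 88 1f 78 35 db 4e
query mem[0x0d]=0xe7, mem[0x19]=0x1f, mem[0x07]=0x88

MEM[0x0d,0x19,0x07] = e7 1f 88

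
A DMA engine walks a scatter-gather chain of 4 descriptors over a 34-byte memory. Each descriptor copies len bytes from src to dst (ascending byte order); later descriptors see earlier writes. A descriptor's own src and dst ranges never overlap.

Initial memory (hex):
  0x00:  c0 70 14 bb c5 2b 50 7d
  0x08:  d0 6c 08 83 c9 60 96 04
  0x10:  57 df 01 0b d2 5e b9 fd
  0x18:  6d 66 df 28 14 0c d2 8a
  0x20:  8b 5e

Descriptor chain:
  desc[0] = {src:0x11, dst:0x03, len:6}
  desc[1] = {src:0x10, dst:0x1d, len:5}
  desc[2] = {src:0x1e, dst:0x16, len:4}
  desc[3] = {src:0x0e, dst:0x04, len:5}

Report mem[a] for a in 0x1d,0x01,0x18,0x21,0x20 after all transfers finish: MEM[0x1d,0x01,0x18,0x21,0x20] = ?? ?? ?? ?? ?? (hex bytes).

MEM[0x1d,0x01,0x18,0x21,0x20] = 57 70 0b d2 0b

D0: mem[0x03..0x08] <- [df 01 0b d2 5e b9]
D1: mem[0x1d..0x21] <- [57 df 01 0b d2]
D2: mem[0x16..0x19] <- [df 01 0b d2]
D3: mem[0x04..0x08] <- [96 04 57 df 01]
query mem[0x1d]=0x57, mem[0x01]=0x70, mem[0x18]=0x0b, mem[0x21]=0xd2, mem[0x20]=0x0b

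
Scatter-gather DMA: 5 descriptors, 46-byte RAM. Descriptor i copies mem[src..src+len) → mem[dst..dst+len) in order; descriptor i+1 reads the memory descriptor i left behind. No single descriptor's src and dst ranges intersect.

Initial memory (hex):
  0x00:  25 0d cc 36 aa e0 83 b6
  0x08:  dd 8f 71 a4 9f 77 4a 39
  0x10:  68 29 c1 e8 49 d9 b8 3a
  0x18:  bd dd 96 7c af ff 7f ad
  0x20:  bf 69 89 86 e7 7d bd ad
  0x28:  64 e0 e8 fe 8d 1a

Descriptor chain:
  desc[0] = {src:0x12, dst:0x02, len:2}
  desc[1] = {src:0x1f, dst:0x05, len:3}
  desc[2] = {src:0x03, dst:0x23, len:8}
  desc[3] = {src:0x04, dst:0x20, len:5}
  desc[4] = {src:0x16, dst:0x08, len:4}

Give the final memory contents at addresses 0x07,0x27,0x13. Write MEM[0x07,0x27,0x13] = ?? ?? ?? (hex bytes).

[0] 0x12->0x02 len=2 : c1 e8
[1] 0x1f->0x05 len=3 : ad bf 69
[2] 0x03->0x23 len=8 : e8 aa ad bf 69 dd 8f 71
[3] 0x04->0x20 len=5 : aa ad bf 69 dd
[4] 0x16->0x08 len=4 : b8 3a bd dd
query mem[0x07]=0x69, mem[0x27]=0x69, mem[0x13]=0xe8

MEM[0x07,0x27,0x13] = 69 69 e8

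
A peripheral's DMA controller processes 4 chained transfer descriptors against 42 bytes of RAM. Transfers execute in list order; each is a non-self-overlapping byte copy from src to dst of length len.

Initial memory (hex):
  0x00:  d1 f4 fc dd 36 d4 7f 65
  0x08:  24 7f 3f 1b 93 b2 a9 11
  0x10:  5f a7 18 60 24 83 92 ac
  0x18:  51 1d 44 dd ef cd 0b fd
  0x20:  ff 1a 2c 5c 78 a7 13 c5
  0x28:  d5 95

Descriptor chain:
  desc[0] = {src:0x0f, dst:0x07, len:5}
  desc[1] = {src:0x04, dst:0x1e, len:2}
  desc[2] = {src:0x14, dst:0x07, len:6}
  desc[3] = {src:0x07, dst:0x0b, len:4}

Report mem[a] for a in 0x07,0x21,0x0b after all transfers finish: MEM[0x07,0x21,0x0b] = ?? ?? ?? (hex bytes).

[0] 0x0f->0x07 len=5 : 11 5f a7 18 60
[1] 0x04->0x1e len=2 : 36 d4
[2] 0x14->0x07 len=6 : 24 83 92 ac 51 1d
[3] 0x07->0x0b len=4 : 24 83 92 ac
query mem[0x07]=0x24, mem[0x21]=0x1a, mem[0x0b]=0x24

MEM[0x07,0x21,0x0b] = 24 1a 24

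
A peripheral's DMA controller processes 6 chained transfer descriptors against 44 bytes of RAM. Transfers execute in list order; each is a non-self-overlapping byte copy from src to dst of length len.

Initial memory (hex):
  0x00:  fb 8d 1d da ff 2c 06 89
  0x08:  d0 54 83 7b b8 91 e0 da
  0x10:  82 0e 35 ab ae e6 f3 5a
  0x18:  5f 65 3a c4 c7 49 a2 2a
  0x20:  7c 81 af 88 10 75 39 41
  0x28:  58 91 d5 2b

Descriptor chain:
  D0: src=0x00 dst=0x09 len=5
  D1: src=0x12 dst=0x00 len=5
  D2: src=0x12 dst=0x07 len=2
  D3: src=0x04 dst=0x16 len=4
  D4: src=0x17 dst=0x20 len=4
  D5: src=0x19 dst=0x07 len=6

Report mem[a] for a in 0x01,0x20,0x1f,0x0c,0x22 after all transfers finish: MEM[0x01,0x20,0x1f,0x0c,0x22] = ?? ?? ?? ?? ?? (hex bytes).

MEM[0x01,0x20,0x1f,0x0c,0x22] = ab 2c 2a a2 35

#0 dst[0x09+5] := {0xfb,0x8d,0x1d,0xda,0xff}
#1 dst[0x00+5] := {0x35,0xab,0xae,0xe6,0xf3}
#2 dst[0x07+2] := {0x35,0xab}
#3 dst[0x16+4] := {0xf3,0x2c,0x06,0x35}
#4 dst[0x20+4] := {0x2c,0x06,0x35,0x3a}
#5 dst[0x07+6] := {0x35,0x3a,0xc4,0xc7,0x49,0xa2}
query mem[0x01]=0xab, mem[0x20]=0x2c, mem[0x1f]=0x2a, mem[0x0c]=0xa2, mem[0x22]=0x35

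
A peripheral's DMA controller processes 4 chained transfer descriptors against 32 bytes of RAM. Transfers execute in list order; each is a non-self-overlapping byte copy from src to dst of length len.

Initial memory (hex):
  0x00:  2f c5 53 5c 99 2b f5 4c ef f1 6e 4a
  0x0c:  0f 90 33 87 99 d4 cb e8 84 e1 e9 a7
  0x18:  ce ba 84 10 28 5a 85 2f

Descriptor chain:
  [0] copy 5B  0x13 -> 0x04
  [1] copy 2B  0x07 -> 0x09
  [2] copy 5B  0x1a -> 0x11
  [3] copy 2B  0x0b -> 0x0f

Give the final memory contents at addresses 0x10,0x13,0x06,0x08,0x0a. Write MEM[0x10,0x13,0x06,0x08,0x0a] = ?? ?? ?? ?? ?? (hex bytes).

  after D0: wrote 5B at 0x04 = e884e1e9a7
  after D1: wrote 2B at 0x09 = e9a7
  after D2: wrote 5B at 0x11 = 8410285a85
  after D3: wrote 2B at 0x0f = 4a0f
query mem[0x10]=0x0f, mem[0x13]=0x28, mem[0x06]=0xe1, mem[0x08]=0xa7, mem[0x0a]=0xa7

MEM[0x10,0x13,0x06,0x08,0x0a] = 0f 28 e1 a7 a7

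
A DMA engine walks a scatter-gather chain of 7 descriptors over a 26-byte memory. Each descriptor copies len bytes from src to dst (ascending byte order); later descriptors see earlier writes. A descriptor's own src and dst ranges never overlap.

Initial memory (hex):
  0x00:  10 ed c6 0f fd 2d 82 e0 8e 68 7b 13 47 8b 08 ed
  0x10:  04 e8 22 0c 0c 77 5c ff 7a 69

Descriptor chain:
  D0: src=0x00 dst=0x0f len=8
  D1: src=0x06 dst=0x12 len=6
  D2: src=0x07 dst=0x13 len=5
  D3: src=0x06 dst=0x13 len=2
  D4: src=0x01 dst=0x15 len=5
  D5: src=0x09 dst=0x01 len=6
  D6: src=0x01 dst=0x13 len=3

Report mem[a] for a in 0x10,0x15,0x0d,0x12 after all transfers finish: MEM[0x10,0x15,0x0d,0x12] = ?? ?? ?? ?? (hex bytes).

MEM[0x10,0x15,0x0d,0x12] = ed 13 8b 82

  after D0: wrote 8B at 0x0f = 10edc60ffd2d82e0
  after D1: wrote 6B at 0x12 = 82e08e687b13
  after D2: wrote 5B at 0x13 = e08e687b13
  after D3: wrote 2B at 0x13 = 82e0
  after D4: wrote 5B at 0x15 = edc60ffd2d
  after D5: wrote 6B at 0x01 = 687b13478b08
  after D6: wrote 3B at 0x13 = 687b13
query mem[0x10]=0xed, mem[0x15]=0x13, mem[0x0d]=0x8b, mem[0x12]=0x82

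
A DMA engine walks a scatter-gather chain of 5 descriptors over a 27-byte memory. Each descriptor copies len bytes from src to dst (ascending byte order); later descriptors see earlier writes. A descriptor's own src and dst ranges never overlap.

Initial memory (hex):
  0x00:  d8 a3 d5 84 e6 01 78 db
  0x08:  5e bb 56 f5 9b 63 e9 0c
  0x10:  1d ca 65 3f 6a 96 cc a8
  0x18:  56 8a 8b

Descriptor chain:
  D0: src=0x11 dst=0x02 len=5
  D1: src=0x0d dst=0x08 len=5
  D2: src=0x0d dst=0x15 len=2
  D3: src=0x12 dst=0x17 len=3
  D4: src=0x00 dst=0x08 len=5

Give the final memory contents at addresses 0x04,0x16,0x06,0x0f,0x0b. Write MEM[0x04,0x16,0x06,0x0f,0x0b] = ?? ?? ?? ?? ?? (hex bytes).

[0] 0x11->0x02 len=5 : ca 65 3f 6a 96
[1] 0x0d->0x08 len=5 : 63 e9 0c 1d ca
[2] 0x0d->0x15 len=2 : 63 e9
[3] 0x12->0x17 len=3 : 65 3f 6a
[4] 0x00->0x08 len=5 : d8 a3 ca 65 3f
query mem[0x04]=0x3f, mem[0x16]=0xe9, mem[0x06]=0x96, mem[0x0f]=0x0c, mem[0x0b]=0x65

MEM[0x04,0x16,0x06,0x0f,0x0b] = 3f e9 96 0c 65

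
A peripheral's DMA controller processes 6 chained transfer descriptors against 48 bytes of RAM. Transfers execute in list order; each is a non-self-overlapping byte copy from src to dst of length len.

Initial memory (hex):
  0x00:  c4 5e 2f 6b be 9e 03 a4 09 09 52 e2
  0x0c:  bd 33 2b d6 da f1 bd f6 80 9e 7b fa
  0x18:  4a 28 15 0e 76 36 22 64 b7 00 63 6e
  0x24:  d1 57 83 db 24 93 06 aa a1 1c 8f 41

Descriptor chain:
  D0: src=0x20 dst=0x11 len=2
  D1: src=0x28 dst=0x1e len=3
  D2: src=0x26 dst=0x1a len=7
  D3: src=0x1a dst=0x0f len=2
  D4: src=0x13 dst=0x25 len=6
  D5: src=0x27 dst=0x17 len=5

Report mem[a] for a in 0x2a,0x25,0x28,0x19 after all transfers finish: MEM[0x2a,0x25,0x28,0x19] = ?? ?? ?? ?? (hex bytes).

MEM[0x2a,0x25,0x28,0x19] = 4a f6 7b fa

[0] 0x20->0x11 len=2 : b7 00
[1] 0x28->0x1e len=3 : 24 93 06
[2] 0x26->0x1a len=7 : 83 db 24 93 06 aa a1
[3] 0x1a->0x0f len=2 : 83 db
[4] 0x13->0x25 len=6 : f6 80 9e 7b fa 4a
[5] 0x27->0x17 len=5 : 9e 7b fa 4a aa
query mem[0x2a]=0x4a, mem[0x25]=0xf6, mem[0x28]=0x7b, mem[0x19]=0xfa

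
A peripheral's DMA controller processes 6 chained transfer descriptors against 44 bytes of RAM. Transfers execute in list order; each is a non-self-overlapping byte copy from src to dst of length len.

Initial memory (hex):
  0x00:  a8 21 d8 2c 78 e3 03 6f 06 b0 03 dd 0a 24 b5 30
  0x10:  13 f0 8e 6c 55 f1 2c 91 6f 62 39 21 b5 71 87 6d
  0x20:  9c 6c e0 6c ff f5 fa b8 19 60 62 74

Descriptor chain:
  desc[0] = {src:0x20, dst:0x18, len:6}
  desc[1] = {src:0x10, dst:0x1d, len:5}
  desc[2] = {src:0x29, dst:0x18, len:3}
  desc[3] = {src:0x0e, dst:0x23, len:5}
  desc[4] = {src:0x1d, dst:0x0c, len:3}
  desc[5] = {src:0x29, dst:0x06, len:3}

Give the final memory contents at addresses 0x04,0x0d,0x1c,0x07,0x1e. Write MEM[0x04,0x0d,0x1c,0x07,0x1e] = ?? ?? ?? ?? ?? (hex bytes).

#0 dst[0x18+6] := {0x9c,0x6c,0xe0,0x6c,0xff,0xf5}
#1 dst[0x1d+5] := {0x13,0xf0,0x8e,0x6c,0x55}
#2 dst[0x18+3] := {0x60,0x62,0x74}
#3 dst[0x23+5] := {0xb5,0x30,0x13,0xf0,0x8e}
#4 dst[0x0c+3] := {0x13,0xf0,0x8e}
#5 dst[0x06+3] := {0x60,0x62,0x74}
query mem[0x04]=0x78, mem[0x0d]=0xf0, mem[0x1c]=0xff, mem[0x07]=0x62, mem[0x1e]=0xf0

MEM[0x04,0x0d,0x1c,0x07,0x1e] = 78 f0 ff 62 f0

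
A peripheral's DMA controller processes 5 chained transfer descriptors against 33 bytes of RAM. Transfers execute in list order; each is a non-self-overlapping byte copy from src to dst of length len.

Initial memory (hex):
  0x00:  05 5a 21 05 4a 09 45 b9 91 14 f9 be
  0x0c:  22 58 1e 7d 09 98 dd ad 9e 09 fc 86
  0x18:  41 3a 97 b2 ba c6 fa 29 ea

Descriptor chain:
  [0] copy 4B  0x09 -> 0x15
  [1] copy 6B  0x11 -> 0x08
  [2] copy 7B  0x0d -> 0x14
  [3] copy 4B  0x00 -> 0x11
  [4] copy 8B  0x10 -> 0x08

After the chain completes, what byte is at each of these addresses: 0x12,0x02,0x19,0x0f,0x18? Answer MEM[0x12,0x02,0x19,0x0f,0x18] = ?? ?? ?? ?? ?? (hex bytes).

MEM[0x12,0x02,0x19,0x0f,0x18] = 5a 21 dd 09 98

[0] 0x09->0x15 len=4 : 14 f9 be 22
[1] 0x11->0x08 len=6 : 98 dd ad 9e 14 f9
[2] 0x0d->0x14 len=7 : f9 1e 7d 09 98 dd ad
[3] 0x00->0x11 len=4 : 05 5a 21 05
[4] 0x10->0x08 len=8 : 09 05 5a 21 05 1e 7d 09
query mem[0x12]=0x5a, mem[0x02]=0x21, mem[0x19]=0xdd, mem[0x0f]=0x09, mem[0x18]=0x98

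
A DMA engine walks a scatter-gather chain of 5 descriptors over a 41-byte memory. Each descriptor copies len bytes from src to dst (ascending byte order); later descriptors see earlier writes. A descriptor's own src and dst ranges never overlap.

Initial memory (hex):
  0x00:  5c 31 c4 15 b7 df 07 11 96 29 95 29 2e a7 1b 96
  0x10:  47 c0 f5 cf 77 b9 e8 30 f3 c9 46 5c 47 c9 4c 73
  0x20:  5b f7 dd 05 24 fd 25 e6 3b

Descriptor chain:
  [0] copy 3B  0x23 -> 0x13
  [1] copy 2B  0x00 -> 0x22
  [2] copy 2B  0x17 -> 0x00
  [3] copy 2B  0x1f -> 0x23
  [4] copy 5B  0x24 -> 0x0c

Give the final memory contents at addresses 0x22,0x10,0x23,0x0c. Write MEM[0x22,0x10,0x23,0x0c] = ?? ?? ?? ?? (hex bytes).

MEM[0x22,0x10,0x23,0x0c] = 5c 3b 73 5b

D0: mem[0x13..0x15] <- [05 24 fd]
D1: mem[0x22..0x23] <- [5c 31]
D2: mem[0x00..0x01] <- [30 f3]
D3: mem[0x23..0x24] <- [73 5b]
D4: mem[0x0c..0x10] <- [5b fd 25 e6 3b]
query mem[0x22]=0x5c, mem[0x10]=0x3b, mem[0x23]=0x73, mem[0x0c]=0x5b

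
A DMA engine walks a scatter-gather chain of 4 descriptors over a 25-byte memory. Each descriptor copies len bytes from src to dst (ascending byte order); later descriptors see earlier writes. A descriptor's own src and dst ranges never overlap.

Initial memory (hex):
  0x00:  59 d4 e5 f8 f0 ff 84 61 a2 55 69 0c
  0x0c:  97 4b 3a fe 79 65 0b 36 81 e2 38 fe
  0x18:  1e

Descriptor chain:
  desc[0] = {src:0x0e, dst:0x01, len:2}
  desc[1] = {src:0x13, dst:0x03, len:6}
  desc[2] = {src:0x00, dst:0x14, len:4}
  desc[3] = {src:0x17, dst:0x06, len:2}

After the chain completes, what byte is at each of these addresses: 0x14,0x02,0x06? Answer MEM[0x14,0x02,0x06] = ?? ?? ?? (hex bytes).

MEM[0x14,0x02,0x06] = 59 fe 36

[0] 0x0e->0x01 len=2 : 3a fe
[1] 0x13->0x03 len=6 : 36 81 e2 38 fe 1e
[2] 0x00->0x14 len=4 : 59 3a fe 36
[3] 0x17->0x06 len=2 : 36 1e
query mem[0x14]=0x59, mem[0x02]=0xfe, mem[0x06]=0x36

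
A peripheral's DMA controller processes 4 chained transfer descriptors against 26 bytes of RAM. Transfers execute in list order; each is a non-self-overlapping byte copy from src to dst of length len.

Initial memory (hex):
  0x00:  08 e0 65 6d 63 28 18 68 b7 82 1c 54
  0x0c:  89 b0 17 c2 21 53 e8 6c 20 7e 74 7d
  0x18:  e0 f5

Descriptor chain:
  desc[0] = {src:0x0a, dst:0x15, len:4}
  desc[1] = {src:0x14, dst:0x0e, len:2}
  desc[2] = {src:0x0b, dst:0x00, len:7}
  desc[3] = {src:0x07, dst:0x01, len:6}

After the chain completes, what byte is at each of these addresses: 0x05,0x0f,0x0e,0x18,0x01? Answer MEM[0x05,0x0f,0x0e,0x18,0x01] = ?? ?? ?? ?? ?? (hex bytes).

MEM[0x05,0x0f,0x0e,0x18,0x01] = 54 1c 20 b0 68

[0] 0x0a->0x15 len=4 : 1c 54 89 b0
[1] 0x14->0x0e len=2 : 20 1c
[2] 0x0b->0x00 len=7 : 54 89 b0 20 1c 21 53
[3] 0x07->0x01 len=6 : 68 b7 82 1c 54 89
query mem[0x05]=0x54, mem[0x0f]=0x1c, mem[0x0e]=0x20, mem[0x18]=0xb0, mem[0x01]=0x68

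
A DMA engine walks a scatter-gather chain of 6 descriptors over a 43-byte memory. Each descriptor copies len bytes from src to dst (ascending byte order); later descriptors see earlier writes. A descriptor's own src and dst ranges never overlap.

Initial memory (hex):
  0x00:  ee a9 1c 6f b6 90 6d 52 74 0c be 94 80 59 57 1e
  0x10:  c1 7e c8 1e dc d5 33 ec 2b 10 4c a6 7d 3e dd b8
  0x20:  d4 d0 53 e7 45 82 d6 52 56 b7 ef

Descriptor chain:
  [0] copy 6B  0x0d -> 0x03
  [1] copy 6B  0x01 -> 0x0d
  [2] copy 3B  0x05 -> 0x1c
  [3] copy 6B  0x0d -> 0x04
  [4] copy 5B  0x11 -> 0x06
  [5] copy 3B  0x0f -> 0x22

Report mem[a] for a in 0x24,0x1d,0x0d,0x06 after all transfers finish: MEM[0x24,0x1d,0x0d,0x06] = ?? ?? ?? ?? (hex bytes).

MEM[0x24,0x1d,0x0d,0x06] = 1e c1 a9 1e

  after D0: wrote 6B at 0x03 = 59571ec17ec8
  after D1: wrote 6B at 0x0d = a91c59571ec1
  after D2: wrote 3B at 0x1c = 1ec17e
  after D3: wrote 6B at 0x04 = a91c59571ec1
  after D4: wrote 5B at 0x06 = 1ec11edcd5
  after D5: wrote 3B at 0x22 = 59571e
query mem[0x24]=0x1e, mem[0x1d]=0xc1, mem[0x0d]=0xa9, mem[0x06]=0x1e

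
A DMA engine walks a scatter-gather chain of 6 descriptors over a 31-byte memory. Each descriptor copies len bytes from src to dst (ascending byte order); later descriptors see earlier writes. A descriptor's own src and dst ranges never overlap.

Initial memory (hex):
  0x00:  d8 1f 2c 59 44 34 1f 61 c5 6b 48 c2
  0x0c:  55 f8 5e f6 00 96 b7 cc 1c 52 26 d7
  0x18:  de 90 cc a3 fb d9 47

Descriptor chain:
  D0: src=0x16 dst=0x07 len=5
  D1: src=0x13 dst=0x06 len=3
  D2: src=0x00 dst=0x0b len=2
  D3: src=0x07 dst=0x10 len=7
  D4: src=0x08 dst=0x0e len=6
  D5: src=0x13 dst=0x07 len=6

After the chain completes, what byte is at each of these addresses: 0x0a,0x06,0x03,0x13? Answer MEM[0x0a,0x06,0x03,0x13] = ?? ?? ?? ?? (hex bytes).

MEM[0x0a,0x06,0x03,0x13] = f8 cc 59 f8

D0: mem[0x07..0x0b] <- [26 d7 de 90 cc]
D1: mem[0x06..0x08] <- [cc 1c 52]
D2: mem[0x0b..0x0c] <- [d8 1f]
D3: mem[0x10..0x16] <- [1c 52 de 90 d8 1f f8]
D4: mem[0x0e..0x13] <- [52 de 90 d8 1f f8]
D5: mem[0x07..0x0c] <- [f8 d8 1f f8 d7 de]
query mem[0x0a]=0xf8, mem[0x06]=0xcc, mem[0x03]=0x59, mem[0x13]=0xf8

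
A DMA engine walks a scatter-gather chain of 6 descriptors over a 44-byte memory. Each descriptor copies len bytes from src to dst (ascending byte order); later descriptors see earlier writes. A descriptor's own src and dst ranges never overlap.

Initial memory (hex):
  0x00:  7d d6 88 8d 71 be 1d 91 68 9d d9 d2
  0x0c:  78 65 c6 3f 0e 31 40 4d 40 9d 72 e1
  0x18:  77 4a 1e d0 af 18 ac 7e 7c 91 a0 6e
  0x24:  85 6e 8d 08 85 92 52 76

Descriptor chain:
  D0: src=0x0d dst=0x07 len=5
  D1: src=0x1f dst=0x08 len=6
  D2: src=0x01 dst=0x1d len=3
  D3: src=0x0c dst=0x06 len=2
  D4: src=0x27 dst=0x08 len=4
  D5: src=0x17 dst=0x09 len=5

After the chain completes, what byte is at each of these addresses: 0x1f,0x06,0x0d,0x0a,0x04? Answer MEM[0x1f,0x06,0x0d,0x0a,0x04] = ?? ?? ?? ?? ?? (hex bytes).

[0] 0x0d->0x07 len=5 : 65 c6 3f 0e 31
[1] 0x1f->0x08 len=6 : 7e 7c 91 a0 6e 85
[2] 0x01->0x1d len=3 : d6 88 8d
[3] 0x0c->0x06 len=2 : 6e 85
[4] 0x27->0x08 len=4 : 08 85 92 52
[5] 0x17->0x09 len=5 : e1 77 4a 1e d0
query mem[0x1f]=0x8d, mem[0x06]=0x6e, mem[0x0d]=0xd0, mem[0x0a]=0x77, mem[0x04]=0x71

MEM[0x1f,0x06,0x0d,0x0a,0x04] = 8d 6e d0 77 71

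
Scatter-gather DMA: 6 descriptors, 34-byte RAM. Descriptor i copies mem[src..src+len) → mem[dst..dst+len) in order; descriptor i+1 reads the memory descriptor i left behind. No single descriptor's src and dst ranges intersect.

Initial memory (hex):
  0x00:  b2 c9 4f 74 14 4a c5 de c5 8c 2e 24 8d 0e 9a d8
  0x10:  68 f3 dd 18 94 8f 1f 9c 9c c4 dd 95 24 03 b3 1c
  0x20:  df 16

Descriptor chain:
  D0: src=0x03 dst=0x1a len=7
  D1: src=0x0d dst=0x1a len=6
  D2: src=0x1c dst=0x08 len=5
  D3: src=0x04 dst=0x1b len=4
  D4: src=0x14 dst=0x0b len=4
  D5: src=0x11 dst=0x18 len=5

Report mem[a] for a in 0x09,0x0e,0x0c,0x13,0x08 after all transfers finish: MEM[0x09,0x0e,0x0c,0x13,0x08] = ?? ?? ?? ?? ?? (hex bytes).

MEM[0x09,0x0e,0x0c,0x13,0x08] = 68 9c 8f 18 d8

[0] 0x03->0x1a len=7 : 74 14 4a c5 de c5 8c
[1] 0x0d->0x1a len=6 : 0e 9a d8 68 f3 dd
[2] 0x1c->0x08 len=5 : d8 68 f3 dd 8c
[3] 0x04->0x1b len=4 : 14 4a c5 de
[4] 0x14->0x0b len=4 : 94 8f 1f 9c
[5] 0x11->0x18 len=5 : f3 dd 18 94 8f
query mem[0x09]=0x68, mem[0x0e]=0x9c, mem[0x0c]=0x8f, mem[0x13]=0x18, mem[0x08]=0xd8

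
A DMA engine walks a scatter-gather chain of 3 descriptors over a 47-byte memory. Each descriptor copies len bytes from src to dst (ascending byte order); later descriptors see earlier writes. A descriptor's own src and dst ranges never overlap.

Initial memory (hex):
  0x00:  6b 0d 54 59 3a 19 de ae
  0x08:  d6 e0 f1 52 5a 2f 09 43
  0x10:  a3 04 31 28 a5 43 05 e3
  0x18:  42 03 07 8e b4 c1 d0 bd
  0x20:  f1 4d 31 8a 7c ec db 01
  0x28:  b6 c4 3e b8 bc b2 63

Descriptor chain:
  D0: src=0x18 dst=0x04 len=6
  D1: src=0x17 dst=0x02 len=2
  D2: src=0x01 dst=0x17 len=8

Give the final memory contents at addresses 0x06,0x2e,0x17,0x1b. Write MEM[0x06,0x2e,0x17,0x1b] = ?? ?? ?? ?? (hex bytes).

MEM[0x06,0x2e,0x17,0x1b] = 07 63 0d 03

[0] 0x18->0x04 len=6 : 42 03 07 8e b4 c1
[1] 0x17->0x02 len=2 : e3 42
[2] 0x01->0x17 len=8 : 0d e3 42 42 03 07 8e b4
query mem[0x06]=0x07, mem[0x2e]=0x63, mem[0x17]=0x0d, mem[0x1b]=0x03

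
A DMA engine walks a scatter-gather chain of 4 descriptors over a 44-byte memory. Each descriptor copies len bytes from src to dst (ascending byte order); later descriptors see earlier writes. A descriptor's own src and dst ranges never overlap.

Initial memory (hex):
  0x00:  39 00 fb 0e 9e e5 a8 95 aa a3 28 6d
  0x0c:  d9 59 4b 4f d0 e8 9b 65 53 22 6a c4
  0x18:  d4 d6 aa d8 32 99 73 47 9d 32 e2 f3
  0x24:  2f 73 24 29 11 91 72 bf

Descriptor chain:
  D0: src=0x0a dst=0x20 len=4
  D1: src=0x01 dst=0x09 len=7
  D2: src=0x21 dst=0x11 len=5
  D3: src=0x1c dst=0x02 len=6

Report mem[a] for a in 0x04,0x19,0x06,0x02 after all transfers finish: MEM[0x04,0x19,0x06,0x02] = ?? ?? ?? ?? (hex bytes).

MEM[0x04,0x19,0x06,0x02] = 73 d6 28 32

[0] 0x0a->0x20 len=4 : 28 6d d9 59
[1] 0x01->0x09 len=7 : 00 fb 0e 9e e5 a8 95
[2] 0x21->0x11 len=5 : 6d d9 59 2f 73
[3] 0x1c->0x02 len=6 : 32 99 73 47 28 6d
query mem[0x04]=0x73, mem[0x19]=0xd6, mem[0x06]=0x28, mem[0x02]=0x32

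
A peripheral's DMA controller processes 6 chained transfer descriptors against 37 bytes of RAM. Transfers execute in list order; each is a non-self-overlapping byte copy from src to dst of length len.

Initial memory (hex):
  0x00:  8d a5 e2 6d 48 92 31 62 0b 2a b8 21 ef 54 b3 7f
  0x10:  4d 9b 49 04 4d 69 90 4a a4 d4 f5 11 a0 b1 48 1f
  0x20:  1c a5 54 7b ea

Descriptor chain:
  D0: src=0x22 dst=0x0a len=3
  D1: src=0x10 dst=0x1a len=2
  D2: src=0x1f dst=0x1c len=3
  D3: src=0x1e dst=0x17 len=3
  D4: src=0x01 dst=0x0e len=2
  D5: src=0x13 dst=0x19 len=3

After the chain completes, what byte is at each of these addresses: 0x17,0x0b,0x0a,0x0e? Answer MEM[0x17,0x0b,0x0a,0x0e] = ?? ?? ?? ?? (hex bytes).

MEM[0x17,0x0b,0x0a,0x0e] = a5 7b 54 a5

D0: mem[0x0a..0x0c] <- [54 7b ea]
D1: mem[0x1a..0x1b] <- [4d 9b]
D2: mem[0x1c..0x1e] <- [1f 1c a5]
D3: mem[0x17..0x19] <- [a5 1f 1c]
D4: mem[0x0e..0x0f] <- [a5 e2]
D5: mem[0x19..0x1b] <- [04 4d 69]
query mem[0x17]=0xa5, mem[0x0b]=0x7b, mem[0x0a]=0x54, mem[0x0e]=0xa5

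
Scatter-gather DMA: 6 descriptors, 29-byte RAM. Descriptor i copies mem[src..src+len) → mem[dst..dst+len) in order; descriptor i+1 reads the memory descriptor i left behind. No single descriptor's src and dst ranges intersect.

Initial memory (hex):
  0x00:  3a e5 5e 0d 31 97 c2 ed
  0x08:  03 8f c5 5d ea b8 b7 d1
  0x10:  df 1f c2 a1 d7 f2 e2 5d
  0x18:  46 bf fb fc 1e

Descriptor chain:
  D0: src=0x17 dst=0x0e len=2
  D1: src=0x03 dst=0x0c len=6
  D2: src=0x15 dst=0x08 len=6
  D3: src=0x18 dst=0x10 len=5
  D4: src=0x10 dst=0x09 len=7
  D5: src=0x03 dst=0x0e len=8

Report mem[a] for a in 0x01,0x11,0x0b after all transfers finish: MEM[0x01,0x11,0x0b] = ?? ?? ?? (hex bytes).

MEM[0x01,0x11,0x0b] = e5 c2 fb

#0 dst[0x0e+2] := {0x5d,0x46}
#1 dst[0x0c+6] := {0x0d,0x31,0x97,0xc2,0xed,0x03}
#2 dst[0x08+6] := {0xf2,0xe2,0x5d,0x46,0xbf,0xfb}
#3 dst[0x10+5] := {0x46,0xbf,0xfb,0xfc,0x1e}
#4 dst[0x09+7] := {0x46,0xbf,0xfb,0xfc,0x1e,0xf2,0xe2}
#5 dst[0x0e+8] := {0x0d,0x31,0x97,0xc2,0xed,0xf2,0x46,0xbf}
query mem[0x01]=0xe5, mem[0x11]=0xc2, mem[0x0b]=0xfb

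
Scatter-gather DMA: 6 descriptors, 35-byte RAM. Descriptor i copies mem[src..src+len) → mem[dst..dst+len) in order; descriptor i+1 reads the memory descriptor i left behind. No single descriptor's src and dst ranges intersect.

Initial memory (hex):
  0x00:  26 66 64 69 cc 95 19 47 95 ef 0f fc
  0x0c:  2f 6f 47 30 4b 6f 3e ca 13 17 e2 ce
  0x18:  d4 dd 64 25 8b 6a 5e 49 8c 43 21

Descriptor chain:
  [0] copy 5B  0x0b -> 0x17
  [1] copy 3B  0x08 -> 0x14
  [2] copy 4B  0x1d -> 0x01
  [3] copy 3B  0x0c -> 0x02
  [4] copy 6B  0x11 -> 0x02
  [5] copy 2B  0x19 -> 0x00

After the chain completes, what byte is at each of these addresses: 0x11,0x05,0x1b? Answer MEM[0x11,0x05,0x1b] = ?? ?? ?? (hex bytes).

#0 dst[0x17+5] := {0xfc,0x2f,0x6f,0x47,0x30}
#1 dst[0x14+3] := {0x95,0xef,0x0f}
#2 dst[0x01+4] := {0x6a,0x5e,0x49,0x8c}
#3 dst[0x02+3] := {0x2f,0x6f,0x47}
#4 dst[0x02+6] := {0x6f,0x3e,0xca,0x95,0xef,0x0f}
#5 dst[0x00+2] := {0x6f,0x47}
query mem[0x11]=0x6f, mem[0x05]=0x95, mem[0x1b]=0x30

MEM[0x11,0x05,0x1b] = 6f 95 30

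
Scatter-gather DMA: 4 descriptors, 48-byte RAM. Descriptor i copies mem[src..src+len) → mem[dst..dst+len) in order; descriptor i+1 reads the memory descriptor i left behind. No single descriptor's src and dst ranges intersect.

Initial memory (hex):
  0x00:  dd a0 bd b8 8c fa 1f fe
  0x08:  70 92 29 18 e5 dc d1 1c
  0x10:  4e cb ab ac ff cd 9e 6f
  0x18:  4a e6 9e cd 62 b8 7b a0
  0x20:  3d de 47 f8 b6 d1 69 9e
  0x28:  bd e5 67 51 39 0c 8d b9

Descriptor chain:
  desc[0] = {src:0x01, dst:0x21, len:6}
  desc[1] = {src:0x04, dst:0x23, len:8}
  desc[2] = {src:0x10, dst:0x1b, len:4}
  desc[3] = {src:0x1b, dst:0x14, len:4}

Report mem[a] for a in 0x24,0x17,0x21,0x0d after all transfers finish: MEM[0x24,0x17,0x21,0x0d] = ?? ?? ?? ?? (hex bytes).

#0 dst[0x21+6] := {0xa0,0xbd,0xb8,0x8c,0xfa,0x1f}
#1 dst[0x23+8] := {0x8c,0xfa,0x1f,0xfe,0x70,0x92,0x29,0x18}
#2 dst[0x1b+4] := {0x4e,0xcb,0xab,0xac}
#3 dst[0x14+4] := {0x4e,0xcb,0xab,0xac}
query mem[0x24]=0xfa, mem[0x17]=0xac, mem[0x21]=0xa0, mem[0x0d]=0xdc

MEM[0x24,0x17,0x21,0x0d] = fa ac a0 dc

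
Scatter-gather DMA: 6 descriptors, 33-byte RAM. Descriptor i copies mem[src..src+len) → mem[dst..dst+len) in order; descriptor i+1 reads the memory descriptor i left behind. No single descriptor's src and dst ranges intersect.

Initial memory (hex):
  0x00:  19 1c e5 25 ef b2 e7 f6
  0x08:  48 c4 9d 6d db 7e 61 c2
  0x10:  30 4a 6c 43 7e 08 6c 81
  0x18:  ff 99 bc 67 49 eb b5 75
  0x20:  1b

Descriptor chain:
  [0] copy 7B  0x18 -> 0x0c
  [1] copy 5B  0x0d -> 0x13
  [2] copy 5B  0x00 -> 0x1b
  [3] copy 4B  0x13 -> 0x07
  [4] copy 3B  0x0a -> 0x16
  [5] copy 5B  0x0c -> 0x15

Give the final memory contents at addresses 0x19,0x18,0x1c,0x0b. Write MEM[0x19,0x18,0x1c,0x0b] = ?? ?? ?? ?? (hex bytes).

MEM[0x19,0x18,0x1c,0x0b] = 49 67 1c 6d

  after D0: wrote 7B at 0x0c = ff99bc6749ebb5
  after D1: wrote 5B at 0x13 = 99bc6749eb
  after D2: wrote 5B at 0x1b = 191ce525ef
  after D3: wrote 4B at 0x07 = 99bc6749
  after D4: wrote 3B at 0x16 = 496dff
  after D5: wrote 5B at 0x15 = ff99bc6749
query mem[0x19]=0x49, mem[0x18]=0x67, mem[0x1c]=0x1c, mem[0x0b]=0x6d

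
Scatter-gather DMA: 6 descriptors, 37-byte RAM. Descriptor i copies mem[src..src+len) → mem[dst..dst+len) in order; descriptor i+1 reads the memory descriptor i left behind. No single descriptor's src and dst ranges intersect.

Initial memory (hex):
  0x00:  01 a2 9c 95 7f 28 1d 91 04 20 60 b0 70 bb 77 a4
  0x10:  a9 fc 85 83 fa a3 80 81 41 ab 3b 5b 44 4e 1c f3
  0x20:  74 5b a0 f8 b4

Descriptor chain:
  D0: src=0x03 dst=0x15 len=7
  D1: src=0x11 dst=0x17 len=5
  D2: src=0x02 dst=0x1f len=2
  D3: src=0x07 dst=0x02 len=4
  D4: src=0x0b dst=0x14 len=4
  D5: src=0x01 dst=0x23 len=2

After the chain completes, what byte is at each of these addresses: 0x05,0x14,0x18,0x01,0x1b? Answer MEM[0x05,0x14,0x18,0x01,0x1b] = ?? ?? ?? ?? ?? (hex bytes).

#0 dst[0x15+7] := {0x95,0x7f,0x28,0x1d,0x91,0x04,0x20}
#1 dst[0x17+5] := {0xfc,0x85,0x83,0xfa,0x95}
#2 dst[0x1f+2] := {0x9c,0x95}
#3 dst[0x02+4] := {0x91,0x04,0x20,0x60}
#4 dst[0x14+4] := {0xb0,0x70,0xbb,0x77}
#5 dst[0x23+2] := {0xa2,0x91}
query mem[0x05]=0x60, mem[0x14]=0xb0, mem[0x18]=0x85, mem[0x01]=0xa2, mem[0x1b]=0x95

MEM[0x05,0x14,0x18,0x01,0x1b] = 60 b0 85 a2 95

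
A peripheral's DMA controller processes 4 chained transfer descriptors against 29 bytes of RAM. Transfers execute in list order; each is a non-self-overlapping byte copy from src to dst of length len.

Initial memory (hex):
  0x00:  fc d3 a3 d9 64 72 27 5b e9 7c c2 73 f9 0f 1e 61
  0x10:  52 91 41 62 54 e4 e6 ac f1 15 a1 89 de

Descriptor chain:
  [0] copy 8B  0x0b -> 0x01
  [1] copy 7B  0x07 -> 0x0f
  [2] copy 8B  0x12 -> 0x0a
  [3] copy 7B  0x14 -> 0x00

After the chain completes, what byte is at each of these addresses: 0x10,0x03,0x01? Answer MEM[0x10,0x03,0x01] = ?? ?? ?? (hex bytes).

MEM[0x10,0x03,0x01] = f1 ac 0f

  after D0: wrote 8B at 0x01 = 73f90f1e61529141
  after D1: wrote 7B at 0x0f = 91417cc273f90f
  after D2: wrote 8B at 0x0a = c273f90fe6acf115
  after D3: wrote 7B at 0x00 = f90fe6acf115a1
query mem[0x10]=0xf1, mem[0x03]=0xac, mem[0x01]=0x0f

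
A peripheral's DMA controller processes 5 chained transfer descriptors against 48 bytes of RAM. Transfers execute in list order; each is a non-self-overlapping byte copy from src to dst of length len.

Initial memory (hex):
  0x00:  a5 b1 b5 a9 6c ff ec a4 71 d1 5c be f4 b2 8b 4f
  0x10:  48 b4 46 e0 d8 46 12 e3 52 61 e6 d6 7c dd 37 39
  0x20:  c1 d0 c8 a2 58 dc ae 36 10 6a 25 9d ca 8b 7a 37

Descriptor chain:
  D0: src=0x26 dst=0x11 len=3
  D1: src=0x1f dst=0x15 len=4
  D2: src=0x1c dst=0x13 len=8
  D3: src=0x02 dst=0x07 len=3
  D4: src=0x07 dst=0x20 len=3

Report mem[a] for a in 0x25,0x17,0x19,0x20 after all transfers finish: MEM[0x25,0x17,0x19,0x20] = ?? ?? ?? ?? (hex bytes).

MEM[0x25,0x17,0x19,0x20] = dc c1 c8 b5

#0 dst[0x11+3] := {0xae,0x36,0x10}
#1 dst[0x15+4] := {0x39,0xc1,0xd0,0xc8}
#2 dst[0x13+8] := {0x7c,0xdd,0x37,0x39,0xc1,0xd0,0xc8,0xa2}
#3 dst[0x07+3] := {0xb5,0xa9,0x6c}
#4 dst[0x20+3] := {0xb5,0xa9,0x6c}
query mem[0x25]=0xdc, mem[0x17]=0xc1, mem[0x19]=0xc8, mem[0x20]=0xb5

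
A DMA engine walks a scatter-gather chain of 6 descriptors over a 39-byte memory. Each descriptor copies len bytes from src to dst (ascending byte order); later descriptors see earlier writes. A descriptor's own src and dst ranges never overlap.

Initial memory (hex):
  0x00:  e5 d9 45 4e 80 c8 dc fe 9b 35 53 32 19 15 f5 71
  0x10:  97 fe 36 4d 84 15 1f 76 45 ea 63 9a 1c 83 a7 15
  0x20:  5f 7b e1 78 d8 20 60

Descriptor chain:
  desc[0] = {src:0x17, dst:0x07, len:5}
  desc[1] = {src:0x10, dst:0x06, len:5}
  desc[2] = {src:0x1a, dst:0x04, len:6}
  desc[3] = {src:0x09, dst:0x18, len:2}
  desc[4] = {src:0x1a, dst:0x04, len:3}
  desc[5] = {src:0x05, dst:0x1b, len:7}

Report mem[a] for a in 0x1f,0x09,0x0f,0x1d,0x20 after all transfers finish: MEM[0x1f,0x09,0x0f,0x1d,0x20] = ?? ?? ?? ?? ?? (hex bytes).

MEM[0x1f,0x09,0x0f,0x1d,0x20] = 15 15 71 83 84

[0] 0x17->0x07 len=5 : 76 45 ea 63 9a
[1] 0x10->0x06 len=5 : 97 fe 36 4d 84
[2] 0x1a->0x04 len=6 : 63 9a 1c 83 a7 15
[3] 0x09->0x18 len=2 : 15 84
[4] 0x1a->0x04 len=3 : 63 9a 1c
[5] 0x05->0x1b len=7 : 9a 1c 83 a7 15 84 9a
query mem[0x1f]=0x15, mem[0x09]=0x15, mem[0x0f]=0x71, mem[0x1d]=0x83, mem[0x20]=0x84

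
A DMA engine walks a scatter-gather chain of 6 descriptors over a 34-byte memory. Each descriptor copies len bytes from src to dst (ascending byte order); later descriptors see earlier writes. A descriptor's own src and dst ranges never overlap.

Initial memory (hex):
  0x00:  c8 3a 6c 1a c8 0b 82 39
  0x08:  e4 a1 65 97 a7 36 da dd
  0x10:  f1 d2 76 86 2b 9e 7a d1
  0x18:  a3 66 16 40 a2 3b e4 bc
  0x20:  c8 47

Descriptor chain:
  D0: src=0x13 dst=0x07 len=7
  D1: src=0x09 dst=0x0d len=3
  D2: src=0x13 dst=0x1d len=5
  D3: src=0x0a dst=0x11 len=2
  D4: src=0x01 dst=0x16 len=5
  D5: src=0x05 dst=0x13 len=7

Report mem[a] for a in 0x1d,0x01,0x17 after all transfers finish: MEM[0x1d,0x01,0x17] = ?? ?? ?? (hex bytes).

MEM[0x1d,0x01,0x17] = 86 3a 9e

#0 dst[0x07+7] := {0x86,0x2b,0x9e,0x7a,0xd1,0xa3,0x66}
#1 dst[0x0d+3] := {0x9e,0x7a,0xd1}
#2 dst[0x1d+5] := {0x86,0x2b,0x9e,0x7a,0xd1}
#3 dst[0x11+2] := {0x7a,0xd1}
#4 dst[0x16+5] := {0x3a,0x6c,0x1a,0xc8,0x0b}
#5 dst[0x13+7] := {0x0b,0x82,0x86,0x2b,0x9e,0x7a,0xd1}
query mem[0x1d]=0x86, mem[0x01]=0x3a, mem[0x17]=0x9e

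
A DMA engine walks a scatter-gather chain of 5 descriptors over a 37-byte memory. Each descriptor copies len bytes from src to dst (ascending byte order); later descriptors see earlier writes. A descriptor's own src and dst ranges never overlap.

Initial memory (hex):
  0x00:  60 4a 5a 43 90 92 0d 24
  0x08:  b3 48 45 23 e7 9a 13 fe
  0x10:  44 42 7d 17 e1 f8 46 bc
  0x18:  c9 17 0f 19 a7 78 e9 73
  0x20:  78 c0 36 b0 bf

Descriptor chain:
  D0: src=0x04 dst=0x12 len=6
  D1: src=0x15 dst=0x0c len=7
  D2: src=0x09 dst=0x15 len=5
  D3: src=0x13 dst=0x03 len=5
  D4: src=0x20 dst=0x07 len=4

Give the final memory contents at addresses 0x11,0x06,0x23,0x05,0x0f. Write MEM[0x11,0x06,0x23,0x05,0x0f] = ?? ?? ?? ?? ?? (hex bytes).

  after D0: wrote 6B at 0x12 = 90920d24b348
  after D1: wrote 7B at 0x0c = 24b348c9170f19
  after D2: wrote 5B at 0x15 = 48452324b3
  after D3: wrote 5B at 0x03 = 920d484523
  after D4: wrote 4B at 0x07 = 78c036b0
query mem[0x11]=0x0f, mem[0x06]=0x45, mem[0x23]=0xb0, mem[0x05]=0x48, mem[0x0f]=0xc9

MEM[0x11,0x06,0x23,0x05,0x0f] = 0f 45 b0 48 c9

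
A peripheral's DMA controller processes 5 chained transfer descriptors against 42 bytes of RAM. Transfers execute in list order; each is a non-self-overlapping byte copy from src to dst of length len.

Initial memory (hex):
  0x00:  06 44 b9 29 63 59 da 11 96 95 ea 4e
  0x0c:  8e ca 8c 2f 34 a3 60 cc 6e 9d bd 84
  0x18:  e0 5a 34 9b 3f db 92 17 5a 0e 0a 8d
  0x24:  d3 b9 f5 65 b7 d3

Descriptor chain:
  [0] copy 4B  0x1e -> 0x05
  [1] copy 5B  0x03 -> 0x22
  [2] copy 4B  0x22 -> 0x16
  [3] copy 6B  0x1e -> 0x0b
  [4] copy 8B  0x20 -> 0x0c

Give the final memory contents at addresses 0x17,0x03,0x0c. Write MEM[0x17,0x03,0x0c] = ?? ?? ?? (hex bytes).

MEM[0x17,0x03,0x0c] = 63 29 5a

#0 dst[0x05+4] := {0x92,0x17,0x5a,0x0e}
#1 dst[0x22+5] := {0x29,0x63,0x92,0x17,0x5a}
#2 dst[0x16+4] := {0x29,0x63,0x92,0x17}
#3 dst[0x0b+6] := {0x92,0x17,0x5a,0x0e,0x29,0x63}
#4 dst[0x0c+8] := {0x5a,0x0e,0x29,0x63,0x92,0x17,0x5a,0x65}
query mem[0x17]=0x63, mem[0x03]=0x29, mem[0x0c]=0x5a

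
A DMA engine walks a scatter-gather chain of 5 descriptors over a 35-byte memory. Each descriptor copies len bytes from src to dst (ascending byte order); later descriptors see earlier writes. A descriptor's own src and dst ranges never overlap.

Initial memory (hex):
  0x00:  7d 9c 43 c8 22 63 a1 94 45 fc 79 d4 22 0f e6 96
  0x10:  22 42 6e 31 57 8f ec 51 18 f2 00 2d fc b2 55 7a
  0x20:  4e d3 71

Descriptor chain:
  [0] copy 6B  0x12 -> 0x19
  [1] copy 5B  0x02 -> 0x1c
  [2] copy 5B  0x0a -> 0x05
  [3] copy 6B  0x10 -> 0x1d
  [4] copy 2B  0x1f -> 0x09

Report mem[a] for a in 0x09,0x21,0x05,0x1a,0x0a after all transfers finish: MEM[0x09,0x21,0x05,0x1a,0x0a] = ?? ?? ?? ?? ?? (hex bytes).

MEM[0x09,0x21,0x05,0x1a,0x0a] = 6e 57 79 31 31

[0] 0x12->0x19 len=6 : 6e 31 57 8f ec 51
[1] 0x02->0x1c len=5 : 43 c8 22 63 a1
[2] 0x0a->0x05 len=5 : 79 d4 22 0f e6
[3] 0x10->0x1d len=6 : 22 42 6e 31 57 8f
[4] 0x1f->0x09 len=2 : 6e 31
query mem[0x09]=0x6e, mem[0x21]=0x57, mem[0x05]=0x79, mem[0x1a]=0x31, mem[0x0a]=0x31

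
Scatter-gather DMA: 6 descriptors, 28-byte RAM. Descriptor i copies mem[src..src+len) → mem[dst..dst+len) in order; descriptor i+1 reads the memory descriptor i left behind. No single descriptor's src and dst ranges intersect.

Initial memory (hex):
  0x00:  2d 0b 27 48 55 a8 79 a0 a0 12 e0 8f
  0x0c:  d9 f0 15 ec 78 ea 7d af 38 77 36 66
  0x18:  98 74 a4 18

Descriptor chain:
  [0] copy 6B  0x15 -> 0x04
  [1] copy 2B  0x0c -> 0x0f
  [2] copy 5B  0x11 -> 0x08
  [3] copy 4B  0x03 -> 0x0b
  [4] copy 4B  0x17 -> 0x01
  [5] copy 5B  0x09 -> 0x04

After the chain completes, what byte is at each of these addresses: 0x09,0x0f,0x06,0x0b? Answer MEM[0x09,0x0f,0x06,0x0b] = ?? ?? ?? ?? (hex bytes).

#0 dst[0x04+6] := {0x77,0x36,0x66,0x98,0x74,0xa4}
#1 dst[0x0f+2] := {0xd9,0xf0}
#2 dst[0x08+5] := {0xea,0x7d,0xaf,0x38,0x77}
#3 dst[0x0b+4] := {0x48,0x77,0x36,0x66}
#4 dst[0x01+4] := {0x66,0x98,0x74,0xa4}
#5 dst[0x04+5] := {0x7d,0xaf,0x48,0x77,0x36}
query mem[0x09]=0x7d, mem[0x0f]=0xd9, mem[0x06]=0x48, mem[0x0b]=0x48

MEM[0x09,0x0f,0x06,0x0b] = 7d d9 48 48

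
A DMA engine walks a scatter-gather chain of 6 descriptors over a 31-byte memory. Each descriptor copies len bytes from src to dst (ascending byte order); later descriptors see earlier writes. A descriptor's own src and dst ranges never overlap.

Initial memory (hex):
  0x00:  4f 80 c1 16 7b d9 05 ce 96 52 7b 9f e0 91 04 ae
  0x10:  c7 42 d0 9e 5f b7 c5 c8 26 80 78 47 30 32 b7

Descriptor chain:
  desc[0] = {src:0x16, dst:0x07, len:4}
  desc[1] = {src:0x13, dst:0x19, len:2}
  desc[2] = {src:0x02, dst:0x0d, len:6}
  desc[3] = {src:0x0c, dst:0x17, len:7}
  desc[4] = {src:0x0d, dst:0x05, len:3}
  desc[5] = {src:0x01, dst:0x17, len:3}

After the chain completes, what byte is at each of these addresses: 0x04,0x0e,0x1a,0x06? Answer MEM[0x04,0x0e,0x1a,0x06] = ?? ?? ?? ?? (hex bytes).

MEM[0x04,0x0e,0x1a,0x06] = 7b 16 7b 16

#0 dst[0x07+4] := {0xc5,0xc8,0x26,0x80}
#1 dst[0x19+2] := {0x9e,0x5f}
#2 dst[0x0d+6] := {0xc1,0x16,0x7b,0xd9,0x05,0xc5}
#3 dst[0x17+7] := {0xe0,0xc1,0x16,0x7b,0xd9,0x05,0xc5}
#4 dst[0x05+3] := {0xc1,0x16,0x7b}
#5 dst[0x17+3] := {0x80,0xc1,0x16}
query mem[0x04]=0x7b, mem[0x0e]=0x16, mem[0x1a]=0x7b, mem[0x06]=0x16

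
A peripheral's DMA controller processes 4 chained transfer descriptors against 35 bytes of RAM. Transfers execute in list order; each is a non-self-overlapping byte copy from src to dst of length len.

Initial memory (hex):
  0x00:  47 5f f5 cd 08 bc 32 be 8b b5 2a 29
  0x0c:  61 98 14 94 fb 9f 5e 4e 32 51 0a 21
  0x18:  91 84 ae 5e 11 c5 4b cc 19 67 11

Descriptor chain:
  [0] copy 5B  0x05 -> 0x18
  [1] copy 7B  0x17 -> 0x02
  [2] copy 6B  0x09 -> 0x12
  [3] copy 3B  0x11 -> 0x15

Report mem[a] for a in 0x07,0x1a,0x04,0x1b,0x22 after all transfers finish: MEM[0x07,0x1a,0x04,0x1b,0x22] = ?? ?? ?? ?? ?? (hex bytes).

MEM[0x07,0x1a,0x04,0x1b,0x22] = b5 be 32 8b 11

D0: mem[0x18..0x1c] <- [bc 32 be 8b b5]
D1: mem[0x02..0x08] <- [21 bc 32 be 8b b5 c5]
D2: mem[0x12..0x17] <- [b5 2a 29 61 98 14]
D3: mem[0x15..0x17] <- [9f b5 2a]
query mem[0x07]=0xb5, mem[0x1a]=0xbe, mem[0x04]=0x32, mem[0x1b]=0x8b, mem[0x22]=0x11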